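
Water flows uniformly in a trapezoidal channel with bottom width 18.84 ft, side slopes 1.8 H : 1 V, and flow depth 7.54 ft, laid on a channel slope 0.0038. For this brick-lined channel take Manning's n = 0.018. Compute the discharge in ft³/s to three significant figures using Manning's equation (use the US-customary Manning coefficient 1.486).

3590 ft³/s

A = (b + z·y)·y = (18.84 + 1.8×7.54)×7.54 = 244.4 ft²
P = b + 2y√(1+z²) = 18.84 + 2×7.54×√(1+1.8²) = 49.89 ft
R = A/P = 244.4/49.89 = 4.898 ft
Q = (1.486/n)·A·R^(2/3)·S^(1/2) = (1.486/0.018) × 244.4 × 4.898^(2/3) × 0.0038^(1/2) = 3587 ft³/s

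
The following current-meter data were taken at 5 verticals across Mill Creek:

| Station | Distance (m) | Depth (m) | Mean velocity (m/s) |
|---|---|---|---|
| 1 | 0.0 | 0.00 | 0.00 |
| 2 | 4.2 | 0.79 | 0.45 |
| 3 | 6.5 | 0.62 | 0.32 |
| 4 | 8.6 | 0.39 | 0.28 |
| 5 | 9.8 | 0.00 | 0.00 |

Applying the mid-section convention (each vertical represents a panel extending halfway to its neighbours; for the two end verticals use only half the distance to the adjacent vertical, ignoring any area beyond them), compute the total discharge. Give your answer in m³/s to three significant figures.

1.77 m³/s

w_2 = (6.5 − 0.0)/2 = 3.25 m; q_2 = 0.45 × 0.79 × 3.25 = 1.155 m³/s
w_3 = (8.6 − 4.2)/2 = 2.2 m; q_3 = 0.32 × 0.62 × 2.2 = 0.4365 m³/s
w_4 = (9.8 − 6.5)/2 = 1.65 m; q_4 = 0.28 × 0.39 × 1.65 = 0.1802 m³/s
Stations 1, 5 contribute zero (depth or velocity is 0).
Q = Σ qᵢ = 1.772 m³/s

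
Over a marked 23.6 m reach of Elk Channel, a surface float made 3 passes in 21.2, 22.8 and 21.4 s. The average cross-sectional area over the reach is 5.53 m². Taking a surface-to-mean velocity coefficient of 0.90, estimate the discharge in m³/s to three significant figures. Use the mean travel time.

t̄ = (21.2 + 22.8 + 21.4) / 3 = 21.8 s
v_surface = L / t̄ = 23.6 / 21.8 = 1.083 m/s
v_mean = 0.90 × 1.083 = 0.9743 m/s
Q = A × v_mean = 5.53 × 0.9743 = 5.388 m³/s

5.39 m³/s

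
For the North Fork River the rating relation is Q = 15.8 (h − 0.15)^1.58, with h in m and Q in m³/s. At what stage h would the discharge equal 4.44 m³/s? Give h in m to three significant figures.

0.598 m

h − h₀ = (Q/C)^(1/b) = (4.44/15.8)^(1/1.58) = 0.4478 m
h = 0.15 + 0.4478 = 0.5978 m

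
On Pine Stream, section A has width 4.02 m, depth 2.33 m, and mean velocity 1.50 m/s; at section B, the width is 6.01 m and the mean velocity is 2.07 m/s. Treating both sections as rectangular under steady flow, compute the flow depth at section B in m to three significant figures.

1.13 m

Q = A₁V₁ = (4.02×2.33) × 1.50 = 14.05 m³/s
d₂ = Q/(b₂ V₂) = 14.05/(6.01×2.07) = 1.129 m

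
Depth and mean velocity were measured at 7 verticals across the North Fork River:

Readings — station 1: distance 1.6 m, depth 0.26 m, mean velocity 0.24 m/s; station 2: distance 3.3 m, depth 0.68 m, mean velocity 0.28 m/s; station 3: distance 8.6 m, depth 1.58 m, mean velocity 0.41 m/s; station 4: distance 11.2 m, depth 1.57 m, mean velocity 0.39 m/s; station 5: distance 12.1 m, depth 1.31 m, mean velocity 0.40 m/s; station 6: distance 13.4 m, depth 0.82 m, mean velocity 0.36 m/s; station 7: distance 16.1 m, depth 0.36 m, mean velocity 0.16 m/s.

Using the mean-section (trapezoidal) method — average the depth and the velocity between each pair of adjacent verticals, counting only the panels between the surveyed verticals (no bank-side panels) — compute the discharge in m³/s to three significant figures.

5.36 m³/s

Panel 1-2: Δb = 1.7 m, d̄ = (0.26+0.68)/2 = 0.47, v̄ = (0.24+0.28)/2 = 0.26 → q = 1.7×0.47×0.26 = 0.2077 m³/s
Panel 2-3: Δb = 5.3 m, d̄ = (0.68+1.58)/2 = 1.13, v̄ = (0.28+0.41)/2 = 0.345 → q = 5.3×1.13×0.345 = 2.066 m³/s
Panel 3-4: Δb = 2.6 m, d̄ = (1.58+1.57)/2 = 1.575, v̄ = (0.41+0.39)/2 = 0.4 → q = 2.6×1.575×0.4 = 1.638 m³/s
Panel 4-5: Δb = 0.9 m, d̄ = (1.57+1.31)/2 = 1.44, v̄ = (0.39+0.40)/2 = 0.395 → q = 0.9×1.44×0.395 = 0.5119 m³/s
Panel 5-6: Δb = 1.3 m, d̄ = (1.31+0.82)/2 = 1.065, v̄ = (0.40+0.36)/2 = 0.38 → q = 1.3×1.065×0.38 = 0.5261 m³/s
Panel 6-7: Δb = 2.7 m, d̄ = (0.82+0.36)/2 = 0.59, v̄ = (0.36+0.16)/2 = 0.26 → q = 2.7×0.59×0.26 = 0.4142 m³/s
Q = Σ q = 5.364 m³/s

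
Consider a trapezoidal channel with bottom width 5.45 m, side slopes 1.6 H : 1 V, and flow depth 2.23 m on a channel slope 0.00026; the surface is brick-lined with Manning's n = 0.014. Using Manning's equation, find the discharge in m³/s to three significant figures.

A = (b + z·y)·y = (5.45 + 1.6×2.23)×2.23 = 20.11 m²
P = b + 2y√(1+z²) = 5.45 + 2×2.23×√(1+1.6²) = 13.87 m
R = A/P = 20.11/13.87 = 1.450 m
Q = (1/n)·A·R^(2/3)·S^(1/2) = (1/0.014) × 20.11 × 1.450^(2/3) × 0.00026^(1/2) = 29.68 m³/s

29.7 m³/s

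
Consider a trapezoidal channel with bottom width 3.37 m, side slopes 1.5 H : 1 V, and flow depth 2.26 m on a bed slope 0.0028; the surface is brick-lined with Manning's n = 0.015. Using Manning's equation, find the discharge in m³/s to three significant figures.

65.1 m³/s

A = (b + z·y)·y = (3.37 + 1.5×2.26)×2.26 = 15.28 m²
P = b + 2y√(1+z²) = 3.37 + 2×2.26×√(1+1.5²) = 11.52 m
R = A/P = 15.28/11.52 = 1.326 m
Q = (1/n)·A·R^(2/3)·S^(1/2) = (1/0.015) × 15.28 × 1.326^(2/3) × 0.0028^(1/2) = 65.06 m³/s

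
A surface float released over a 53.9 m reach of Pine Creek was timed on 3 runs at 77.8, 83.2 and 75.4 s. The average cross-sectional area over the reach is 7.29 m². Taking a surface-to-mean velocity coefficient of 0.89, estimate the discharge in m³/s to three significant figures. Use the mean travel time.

4.44 m³/s

t̄ = (77.8 + 83.2 + 75.4) / 3 = 78.8 s
v_surface = L / t̄ = 53.9 / 78.8 = 0.6840 m/s
v_mean = 0.89 × 0.6840 = 0.6088 m/s
Q = A × v_mean = 7.29 × 0.6088 = 4.438 m³/s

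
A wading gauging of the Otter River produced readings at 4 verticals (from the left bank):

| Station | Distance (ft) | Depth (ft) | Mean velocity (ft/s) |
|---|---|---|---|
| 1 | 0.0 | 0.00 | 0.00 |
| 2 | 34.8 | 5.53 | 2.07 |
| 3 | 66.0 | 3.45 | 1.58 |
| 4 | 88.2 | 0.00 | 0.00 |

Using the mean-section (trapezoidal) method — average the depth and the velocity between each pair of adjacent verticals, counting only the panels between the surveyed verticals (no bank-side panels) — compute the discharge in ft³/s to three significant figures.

Panel 1-2: Δb = 34.8 ft, d̄ = (0.00+5.53)/2 = 2.765, v̄ = (0.00+2.07)/2 = 1.035 → q = 34.8×2.765×1.035 = 99.59 ft³/s
Panel 2-3: Δb = 31.2 ft, d̄ = (5.53+3.45)/2 = 4.49, v̄ = (2.07+1.58)/2 = 1.825 → q = 31.2×4.49×1.825 = 255.7 ft³/s
Panel 3-4: Δb = 22.2 ft, d̄ = (3.45+0.00)/2 = 1.725, v̄ = (1.58+0.00)/2 = 0.79 → q = 22.2×1.725×0.79 = 30.25 ft³/s
Q = Σ q = 385.5 ft³/s

386 ft³/s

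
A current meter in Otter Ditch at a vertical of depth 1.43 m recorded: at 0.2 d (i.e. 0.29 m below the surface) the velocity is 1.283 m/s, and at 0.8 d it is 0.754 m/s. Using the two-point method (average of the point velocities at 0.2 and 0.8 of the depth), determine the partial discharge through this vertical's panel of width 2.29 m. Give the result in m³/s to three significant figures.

3.34 m³/s

v̄ = (1.283 + 0.754) / 2 = 1.019 m/s
q = v̄ × d × w = 1.019 × 1.43 × 2.29 = 3.335 m³/s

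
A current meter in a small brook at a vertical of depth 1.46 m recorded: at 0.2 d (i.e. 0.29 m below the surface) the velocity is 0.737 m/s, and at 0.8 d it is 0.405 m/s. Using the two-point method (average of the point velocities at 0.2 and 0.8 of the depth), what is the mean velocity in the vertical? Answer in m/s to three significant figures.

v̄ = (0.737 + 0.405) / 2 = 0.5710 m/s

0.571 m/s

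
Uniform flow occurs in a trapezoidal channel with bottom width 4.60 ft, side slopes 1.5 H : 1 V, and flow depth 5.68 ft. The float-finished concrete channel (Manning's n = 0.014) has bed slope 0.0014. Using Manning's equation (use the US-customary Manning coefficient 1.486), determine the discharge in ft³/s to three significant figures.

612 ft³/s

A = (b + z·y)·y = (4.60 + 1.5×5.68)×5.68 = 74.52 ft²
P = b + 2y√(1+z²) = 4.60 + 2×5.68×√(1+1.5²) = 25.08 ft
R = A/P = 74.52/25.08 = 2.971 ft
Q = (1.486/n)·A·R^(2/3)·S^(1/2) = (1.486/0.014) × 74.52 × 2.971^(2/3) × 0.0014^(1/2) = 611.7 ft³/s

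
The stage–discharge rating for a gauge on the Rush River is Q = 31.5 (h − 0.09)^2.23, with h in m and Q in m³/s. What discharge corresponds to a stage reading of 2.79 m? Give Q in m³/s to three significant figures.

Q = 31.5 × (2.79 − 0.09)^2.23 = 31.5 × 2.7^2.23 = 288.6 m³/s

289 m³/s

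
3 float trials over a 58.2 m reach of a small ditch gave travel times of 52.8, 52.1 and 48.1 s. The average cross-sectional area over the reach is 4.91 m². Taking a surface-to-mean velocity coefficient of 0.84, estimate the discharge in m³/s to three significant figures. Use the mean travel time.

4.71 m³/s

t̄ = (52.8 + 52.1 + 48.1) / 3 = 51 s
v_surface = L / t̄ = 58.2 / 51 = 1.141 m/s
v_mean = 0.84 × 1.141 = 0.9586 m/s
Q = A × v_mean = 4.91 × 0.9586 = 4.707 m³/s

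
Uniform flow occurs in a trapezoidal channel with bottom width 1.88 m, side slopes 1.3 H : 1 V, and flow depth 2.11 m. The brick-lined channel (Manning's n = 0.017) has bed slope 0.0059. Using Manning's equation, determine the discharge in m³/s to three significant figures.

47.2 m³/s

A = (b + z·y)·y = (1.88 + 1.3×2.11)×2.11 = 9.755 m²
P = b + 2y√(1+z²) = 1.88 + 2×2.11×√(1+1.3²) = 8.801 m
R = A/P = 9.755/8.801 = 1.108 m
Q = (1/n)·A·R^(2/3)·S^(1/2) = (1/0.017) × 9.755 × 1.108^(2/3) × 0.0059^(1/2) = 47.20 m³/s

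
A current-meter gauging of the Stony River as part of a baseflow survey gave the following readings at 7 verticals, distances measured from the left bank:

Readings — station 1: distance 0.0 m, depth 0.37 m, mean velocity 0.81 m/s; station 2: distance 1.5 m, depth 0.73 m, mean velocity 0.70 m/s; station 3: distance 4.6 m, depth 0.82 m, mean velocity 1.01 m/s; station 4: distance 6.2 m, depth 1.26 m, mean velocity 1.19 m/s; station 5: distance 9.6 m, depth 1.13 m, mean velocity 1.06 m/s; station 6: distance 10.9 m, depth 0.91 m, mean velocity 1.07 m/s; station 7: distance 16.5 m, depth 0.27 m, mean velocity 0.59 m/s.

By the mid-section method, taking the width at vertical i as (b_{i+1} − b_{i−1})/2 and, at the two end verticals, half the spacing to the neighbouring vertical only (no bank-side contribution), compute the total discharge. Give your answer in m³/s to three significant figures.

w_1 = (1.5 − 0.0)/2 = 0.75 m; q_1 = 0.81 × 0.37 × 0.75 = 0.2248 m³/s
w_2 = (4.6 − 0.0)/2 = 2.3 m; q_2 = 0.70 × 0.73 × 2.3 = 1.175 m³/s
w_3 = (6.2 − 1.5)/2 = 2.35 m; q_3 = 1.01 × 0.82 × 2.35 = 1.946 m³/s
w_4 = (9.6 − 4.6)/2 = 2.5 m; q_4 = 1.19 × 1.26 × 2.5 = 3.749 m³/s
w_5 = (10.9 − 6.2)/2 = 2.35 m; q_5 = 1.06 × 1.13 × 2.35 = 2.815 m³/s
w_6 = (16.5 − 9.6)/2 = 3.45 m; q_6 = 1.07 × 0.91 × 3.45 = 3.359 m³/s
w_7 = (16.5 − 10.9)/2 = 2.8 m; q_7 = 0.59 × 0.27 × 2.8 = 0.4460 m³/s
Q = Σ qᵢ = 13.71 m³/s

13.7 m³/s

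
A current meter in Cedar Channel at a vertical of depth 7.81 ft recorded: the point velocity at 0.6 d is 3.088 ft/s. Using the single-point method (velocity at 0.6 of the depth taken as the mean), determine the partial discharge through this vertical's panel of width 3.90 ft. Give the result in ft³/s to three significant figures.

94.1 ft³/s

v̄ = v₀.₆ = 3.088 ft/s
q = v̄ × d × w = 3.088 × 7.81 × 3.90 = 94.06 ft³/s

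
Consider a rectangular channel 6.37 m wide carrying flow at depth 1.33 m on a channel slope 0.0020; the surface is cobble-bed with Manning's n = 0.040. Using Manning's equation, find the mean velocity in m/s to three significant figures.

A = b·y = 6.37 × 1.33 = 8.472 m²
P = b + 2y = 6.37 + 2×1.33 = 9.030 m
R = A/P = 8.472/9.030 = 0.9382 m
Q = (1/n)·A·R^(2/3)·S^(1/2) = (1/0.040) × 8.472 × 0.9382^(2/3) × 0.0020^(1/2) = 9.078 m³/s
V = Q/A = 9.078/8.472 = 1.071 m/s

1.07 m/s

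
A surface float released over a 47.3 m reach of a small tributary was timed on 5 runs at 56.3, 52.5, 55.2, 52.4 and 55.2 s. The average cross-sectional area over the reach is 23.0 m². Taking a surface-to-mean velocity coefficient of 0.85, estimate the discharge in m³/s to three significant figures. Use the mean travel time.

t̄ = (56.3 + 52.5 + 55.2 + 52.4 + 55.2) / 5 = 54.32 s
v_surface = L / t̄ = 47.3 / 54.32 = 0.8708 m/s
v_mean = 0.85 × 0.8708 = 0.7402 m/s
Q = A × v_mean = 23.0 × 0.7402 = 17.02 m³/s

17.0 m³/s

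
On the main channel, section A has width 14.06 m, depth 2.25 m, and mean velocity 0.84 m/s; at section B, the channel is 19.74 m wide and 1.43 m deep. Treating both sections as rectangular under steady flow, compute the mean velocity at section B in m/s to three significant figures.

Q = A₁V₁ = (14.06×2.25) × 0.84 = 26.57 m³/s
A₂ = 19.74 × 1.43 = 28.23 m²
V₂ = Q/A₂ = 26.57/28.23 = 0.9414 m/s

0.941 m/s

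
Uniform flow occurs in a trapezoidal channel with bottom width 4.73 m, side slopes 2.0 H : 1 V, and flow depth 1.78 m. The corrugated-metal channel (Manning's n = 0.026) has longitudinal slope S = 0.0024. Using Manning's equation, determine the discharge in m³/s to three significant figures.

30.7 m³/s

A = (b + z·y)·y = (4.73 + 2.0×1.78)×1.78 = 14.76 m²
P = b + 2y√(1+z²) = 4.73 + 2×1.78×√(1+2.0²) = 12.69 m
R = A/P = 14.76/12.69 = 1.163 m
Q = (1/n)·A·R^(2/3)·S^(1/2) = (1/0.026) × 14.76 × 1.163^(2/3) × 0.0024^(1/2) = 30.74 m³/s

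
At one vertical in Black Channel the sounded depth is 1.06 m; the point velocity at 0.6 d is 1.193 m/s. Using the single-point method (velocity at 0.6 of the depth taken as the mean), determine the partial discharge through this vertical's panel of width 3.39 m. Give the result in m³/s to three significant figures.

v̄ = v₀.₆ = 1.193 m/s
q = v̄ × d × w = 1.193 × 1.06 × 3.39 = 4.287 m³/s

4.29 m³/s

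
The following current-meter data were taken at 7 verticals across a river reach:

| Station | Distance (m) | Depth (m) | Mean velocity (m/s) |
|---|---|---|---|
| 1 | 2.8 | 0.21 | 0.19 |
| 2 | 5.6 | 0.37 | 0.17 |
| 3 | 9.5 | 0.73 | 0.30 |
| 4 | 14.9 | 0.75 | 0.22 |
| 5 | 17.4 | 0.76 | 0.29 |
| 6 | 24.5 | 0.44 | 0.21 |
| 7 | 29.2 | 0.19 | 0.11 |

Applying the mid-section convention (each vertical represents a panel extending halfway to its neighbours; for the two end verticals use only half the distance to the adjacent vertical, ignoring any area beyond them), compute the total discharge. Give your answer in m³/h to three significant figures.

w_1 = (5.6 − 2.8)/2 = 1.4 m; q_1 = 0.19 × 0.21 × 1.4 = 0.05586 m³/s
w_2 = (9.5 − 2.8)/2 = 3.35 m; q_2 = 0.17 × 0.37 × 3.35 = 0.2107 m³/s
w_3 = (14.9 − 5.6)/2 = 4.65 m; q_3 = 0.30 × 0.73 × 4.65 = 1.018 m³/s
w_4 = (17.4 − 9.5)/2 = 3.95 m; q_4 = 0.22 × 0.75 × 3.95 = 0.6518 m³/s
w_5 = (24.5 − 14.9)/2 = 4.8 m; q_5 = 0.29 × 0.76 × 4.8 = 1.058 m³/s
w_6 = (29.2 − 17.4)/2 = 5.9 m; q_6 = 0.21 × 0.44 × 5.9 = 0.5452 m³/s
w_7 = (29.2 − 24.5)/2 = 2.35 m; q_7 = 0.11 × 0.19 × 2.35 = 0.04912 m³/s
Q = Σ qᵢ = 3.589 m³/s
= 3.589 × 3600 = 12920 m³/h

12900 m³/h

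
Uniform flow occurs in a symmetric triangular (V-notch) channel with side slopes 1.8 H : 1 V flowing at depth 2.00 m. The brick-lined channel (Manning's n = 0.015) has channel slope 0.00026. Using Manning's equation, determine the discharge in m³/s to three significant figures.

7.08 m³/s

A = z·y² = 1.8×2.00² = 7.200 m²
P = 2y√(1+z²) = 2×2.00×√(1+1.8²) = 8.237 m
R = A/P = 7.200/8.237 = 0.8742 m
Q = (1/n)·A·R^(2/3)·S^(1/2) = (1/0.015) × 7.200 × 0.8742^(2/3) × 0.00026^(1/2) = 7.076 m³/s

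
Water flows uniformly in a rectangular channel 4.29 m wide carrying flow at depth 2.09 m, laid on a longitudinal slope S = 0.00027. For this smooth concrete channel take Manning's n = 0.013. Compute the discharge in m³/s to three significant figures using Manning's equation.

A = b·y = 4.29 × 2.09 = 8.966 m²
P = b + 2y = 4.29 + 2×2.09 = 8.470 m
R = A/P = 8.966/8.470 = 1.059 m
Q = (1/n)·A·R^(2/3)·S^(1/2) = (1/0.013) × 8.966 × 1.059^(2/3) × 0.00027^(1/2) = 11.77 m³/s

11.8 m³/s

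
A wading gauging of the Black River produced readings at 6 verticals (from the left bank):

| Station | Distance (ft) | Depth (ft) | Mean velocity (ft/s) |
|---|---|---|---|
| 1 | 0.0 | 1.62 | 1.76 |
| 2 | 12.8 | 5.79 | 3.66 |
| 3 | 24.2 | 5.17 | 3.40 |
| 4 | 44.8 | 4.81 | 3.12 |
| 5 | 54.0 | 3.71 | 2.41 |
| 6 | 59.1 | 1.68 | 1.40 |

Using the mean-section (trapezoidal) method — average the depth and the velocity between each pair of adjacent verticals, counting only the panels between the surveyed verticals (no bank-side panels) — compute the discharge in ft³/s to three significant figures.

Panel 1-2: Δb = 12.8 ft, d̄ = (1.62+5.79)/2 = 3.705, v̄ = (1.76+3.66)/2 = 2.71 → q = 12.8×3.705×2.71 = 128.5 ft³/s
Panel 2-3: Δb = 11.4 ft, d̄ = (5.79+5.17)/2 = 5.48, v̄ = (3.66+3.40)/2 = 3.53 → q = 11.4×5.48×3.53 = 220.5 ft³/s
Panel 3-4: Δb = 20.6 ft, d̄ = (5.17+4.81)/2 = 4.99, v̄ = (3.40+3.12)/2 = 3.26 → q = 20.6×4.99×3.26 = 335.1 ft³/s
Panel 4-5: Δb = 9.2 ft, d̄ = (4.81+3.71)/2 = 4.26, v̄ = (3.12+2.41)/2 = 2.765 → q = 9.2×4.26×2.765 = 108.4 ft³/s
Panel 5-6: Δb = 5.1 ft, d̄ = (3.71+1.68)/2 = 2.695, v̄ = (2.41+1.40)/2 = 1.905 → q = 5.1×2.695×1.905 = 26.18 ft³/s
Q = Σ q = 818.7 ft³/s

819 ft³/s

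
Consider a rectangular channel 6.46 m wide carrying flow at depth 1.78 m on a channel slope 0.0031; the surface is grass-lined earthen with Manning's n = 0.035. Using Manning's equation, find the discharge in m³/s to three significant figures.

20.1 m³/s

A = b·y = 6.46 × 1.78 = 11.50 m²
P = b + 2y = 6.46 + 2×1.78 = 10.02 m
R = A/P = 11.50/10.02 = 1.148 m
Q = (1/n)·A·R^(2/3)·S^(1/2) = (1/0.035) × 11.50 × 1.148^(2/3) × 0.0031^(1/2) = 20.05 m³/s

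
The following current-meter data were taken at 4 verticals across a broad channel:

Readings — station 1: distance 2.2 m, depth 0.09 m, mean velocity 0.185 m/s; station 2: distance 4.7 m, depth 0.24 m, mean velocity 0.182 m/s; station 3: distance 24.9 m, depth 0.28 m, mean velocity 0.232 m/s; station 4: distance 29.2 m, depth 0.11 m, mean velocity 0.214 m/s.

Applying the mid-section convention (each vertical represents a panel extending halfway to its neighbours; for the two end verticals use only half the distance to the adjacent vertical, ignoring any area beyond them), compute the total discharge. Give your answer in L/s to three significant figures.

w_1 = (4.7 − 2.2)/2 = 1.25 m; q_1 = 0.185 × 0.09 × 1.25 = 0.02081 m³/s
w_2 = (24.9 − 2.2)/2 = 11.35 m; q_2 = 0.182 × 0.24 × 11.35 = 0.4958 m³/s
w_3 = (29.2 − 4.7)/2 = 12.25 m; q_3 = 0.232 × 0.28 × 12.25 = 0.7958 m³/s
w_4 = (29.2 − 24.9)/2 = 2.15 m; q_4 = 0.214 × 0.11 × 2.15 = 0.05061 m³/s
Q = Σ qᵢ = 1.363 m³/s
= 1.363 × 1000 = 1363 L/s

1360 L/s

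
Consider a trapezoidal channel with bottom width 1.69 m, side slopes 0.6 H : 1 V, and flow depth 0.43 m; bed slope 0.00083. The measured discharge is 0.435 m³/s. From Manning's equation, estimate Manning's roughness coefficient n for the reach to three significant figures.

A = (b + z·y)·y = (1.69 + 0.6×0.43)×0.43 = 0.8376 m²
P = b + 2y√(1+z²) = 1.69 + 2×0.43×√(1+0.6²) = 2.693 m
R = A/P = 0.8376/2.693 = 0.3111 m
n = (1/Q)·A·R^(2/3)·S^(1/2) = (1/0.435) × 0.8376 × 0.4591 × 0.02881 = 0.02547

0.0255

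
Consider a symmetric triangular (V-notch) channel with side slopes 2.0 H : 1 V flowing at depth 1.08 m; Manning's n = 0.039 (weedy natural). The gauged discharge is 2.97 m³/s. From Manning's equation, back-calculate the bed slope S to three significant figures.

A = z·y² = 2.0×1.08² = 2.333 m²
P = 2y√(1+z²) = 2×1.08×√(1+2.0²) = 4.830 m
R = A/P = 2.333/4.830 = 0.4830 m
S = (Q·n / (1·A·R^(2/3)))² = (2.97×0.039 / (1×2.333×0.6156))² = 0.006506

0.00651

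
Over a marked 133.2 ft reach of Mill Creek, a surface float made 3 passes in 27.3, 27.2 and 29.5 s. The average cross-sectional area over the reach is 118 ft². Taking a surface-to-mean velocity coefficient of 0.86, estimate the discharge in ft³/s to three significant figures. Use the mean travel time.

t̄ = (27.3 + 27.2 + 29.5) / 3 = 28 s
v_surface = L / t̄ = 133.2 / 28 = 4.757 ft/s
v_mean = 0.86 × 4.757 = 4.091 ft/s
Q = A × v_mean = 118 × 4.091 = 482.8 ft³/s

483 ft³/s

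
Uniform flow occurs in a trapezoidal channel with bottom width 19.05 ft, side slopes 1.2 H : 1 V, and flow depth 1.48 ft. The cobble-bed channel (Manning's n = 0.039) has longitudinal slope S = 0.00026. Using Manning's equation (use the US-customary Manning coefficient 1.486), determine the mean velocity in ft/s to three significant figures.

A = (b + z·y)·y = (19.05 + 1.2×1.48)×1.48 = 30.82 ft²
P = b + 2y√(1+z²) = 19.05 + 2×1.48×√(1+1.2²) = 23.67 ft
R = A/P = 30.82/23.67 = 1.302 ft
Q = (1.486/n)·A·R^(2/3)·S^(1/2) = (1.486/0.039) × 30.82 × 1.302^(2/3) × 0.00026^(1/2) = 22.58 ft³/s
V = Q/A = 22.58/30.82 = 0.7326 ft/s

0.733 ft/s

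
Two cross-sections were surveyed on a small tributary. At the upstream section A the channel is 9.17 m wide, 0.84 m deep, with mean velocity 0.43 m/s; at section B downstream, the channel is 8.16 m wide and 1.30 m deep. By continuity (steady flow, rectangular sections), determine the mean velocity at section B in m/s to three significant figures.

Q = A₁V₁ = (9.17×0.84) × 0.43 = 3.312 m³/s
A₂ = 8.16 × 1.30 = 10.61 m²
V₂ = Q/A₂ = 3.312/10.61 = 0.3122 m/s

0.312 m/s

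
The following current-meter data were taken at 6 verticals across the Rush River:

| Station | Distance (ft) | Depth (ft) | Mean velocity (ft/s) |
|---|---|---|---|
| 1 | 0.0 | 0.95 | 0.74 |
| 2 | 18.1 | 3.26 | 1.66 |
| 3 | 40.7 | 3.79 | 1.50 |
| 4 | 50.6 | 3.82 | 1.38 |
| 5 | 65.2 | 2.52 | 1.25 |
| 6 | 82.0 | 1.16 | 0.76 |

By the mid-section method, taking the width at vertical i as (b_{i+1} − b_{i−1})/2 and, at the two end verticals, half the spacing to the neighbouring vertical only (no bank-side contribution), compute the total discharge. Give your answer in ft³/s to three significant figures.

w_1 = (18.1 − 0.0)/2 = 9.05 ft; q_1 = 0.74 × 0.95 × 9.05 = 6.362 ft³/s
w_2 = (40.7 − 0.0)/2 = 20.35 ft; q_2 = 1.66 × 3.26 × 20.35 = 110.1 ft³/s
w_3 = (50.6 − 18.1)/2 = 16.25 ft; q_3 = 1.50 × 3.79 × 16.25 = 92.38 ft³/s
w_4 = (65.2 − 40.7)/2 = 12.25 ft; q_4 = 1.38 × 3.82 × 12.25 = 64.58 ft³/s
w_5 = (82.0 − 50.6)/2 = 15.7 ft; q_5 = 1.25 × 2.52 × 15.7 = 49.46 ft³/s
w_6 = (82.0 − 65.2)/2 = 8.4 ft; q_6 = 0.76 × 1.16 × 8.4 = 7.405 ft³/s
Q = Σ qᵢ = 330.3 ft³/s

330 ft³/s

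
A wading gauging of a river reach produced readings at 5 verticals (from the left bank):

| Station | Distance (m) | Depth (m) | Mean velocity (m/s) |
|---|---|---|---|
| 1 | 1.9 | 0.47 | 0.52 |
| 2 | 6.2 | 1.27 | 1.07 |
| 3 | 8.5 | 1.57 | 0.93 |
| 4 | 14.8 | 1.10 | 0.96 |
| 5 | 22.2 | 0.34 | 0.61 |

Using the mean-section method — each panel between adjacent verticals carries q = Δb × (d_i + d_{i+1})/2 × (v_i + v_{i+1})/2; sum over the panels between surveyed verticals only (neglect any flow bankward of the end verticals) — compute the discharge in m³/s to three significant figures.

Panel 1-2: Δb = 4.3 m, d̄ = (0.47+1.27)/2 = 0.87, v̄ = (0.52+1.07)/2 = 0.795 → q = 4.3×0.87×0.795 = 2.974 m³/s
Panel 2-3: Δb = 2.3 m, d̄ = (1.27+1.57)/2 = 1.42, v̄ = (1.07+0.93)/2 = 1 → q = 2.3×1.42×1 = 3.266 m³/s
Panel 3-4: Δb = 6.3 m, d̄ = (1.57+1.10)/2 = 1.335, v̄ = (0.93+0.96)/2 = 0.945 → q = 6.3×1.335×0.945 = 7.948 m³/s
Panel 4-5: Δb = 7.4 m, d̄ = (1.10+0.34)/2 = 0.72, v̄ = (0.96+0.61)/2 = 0.785 → q = 7.4×0.72×0.785 = 4.182 m³/s
Q = Σ q = 18.37 m³/s

18.4 m³/s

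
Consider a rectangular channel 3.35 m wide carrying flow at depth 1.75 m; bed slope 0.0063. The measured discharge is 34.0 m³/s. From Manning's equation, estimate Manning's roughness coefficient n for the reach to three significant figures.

0.0123

A = b·y = 3.35 × 1.75 = 5.863 m²
P = b + 2y = 3.35 + 2×1.75 = 6.850 m
R = A/P = 5.863/6.850 = 0.8558 m
n = (1/Q)·A·R^(2/3)·S^(1/2) = (1/34.0) × 5.863 × 0.9014 × 0.07937 = 0.01234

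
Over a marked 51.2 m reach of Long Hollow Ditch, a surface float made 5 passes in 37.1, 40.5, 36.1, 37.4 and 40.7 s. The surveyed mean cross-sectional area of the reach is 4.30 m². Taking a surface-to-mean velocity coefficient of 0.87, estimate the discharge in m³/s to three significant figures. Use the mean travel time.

4.99 m³/s

t̄ = (37.1 + 40.5 + 36.1 + 37.4 + 40.7) / 5 = 38.36 s
v_surface = L / t̄ = 51.2 / 38.36 = 1.335 m/s
v_mean = 0.87 × 1.335 = 1.161 m/s
Q = A × v_mean = 4.30 × 1.161 = 4.993 m³/s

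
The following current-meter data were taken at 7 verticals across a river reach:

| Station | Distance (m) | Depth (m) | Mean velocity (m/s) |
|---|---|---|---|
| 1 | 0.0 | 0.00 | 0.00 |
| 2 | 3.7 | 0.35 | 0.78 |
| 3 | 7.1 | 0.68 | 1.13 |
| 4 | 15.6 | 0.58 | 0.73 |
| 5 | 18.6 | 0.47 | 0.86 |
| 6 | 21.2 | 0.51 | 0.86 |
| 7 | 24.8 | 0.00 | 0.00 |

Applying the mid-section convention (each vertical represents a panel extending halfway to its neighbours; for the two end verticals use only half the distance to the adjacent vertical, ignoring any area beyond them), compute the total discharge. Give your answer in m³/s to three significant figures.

w_2 = (7.1 − 0.0)/2 = 3.55 m; q_2 = 0.78 × 0.35 × 3.55 = 0.9692 m³/s
w_3 = (15.6 − 3.7)/2 = 5.95 m; q_3 = 1.13 × 0.68 × 5.95 = 4.572 m³/s
w_4 = (18.6 − 7.1)/2 = 5.75 m; q_4 = 0.73 × 0.58 × 5.75 = 2.435 m³/s
w_5 = (21.2 − 15.6)/2 = 2.8 m; q_5 = 0.86 × 0.47 × 2.8 = 1.132 m³/s
w_6 = (24.8 − 18.6)/2 = 3.1 m; q_6 = 0.86 × 0.51 × 3.1 = 1.360 m³/s
Stations 1, 7 contribute zero (depth or velocity is 0).
Q = Σ qᵢ = 10.47 m³/s

10.5 m³/s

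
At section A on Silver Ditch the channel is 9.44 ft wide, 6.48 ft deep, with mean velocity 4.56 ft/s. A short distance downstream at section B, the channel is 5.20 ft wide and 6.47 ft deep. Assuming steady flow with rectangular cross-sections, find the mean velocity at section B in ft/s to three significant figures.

Q = A₁V₁ = (9.44×6.48) × 4.56 = 278.9 ft³/s
A₂ = 5.20 × 6.47 = 33.64 ft²
V₂ = Q/A₂ = 278.9/33.64 = 8.291 ft/s

8.29 ft/s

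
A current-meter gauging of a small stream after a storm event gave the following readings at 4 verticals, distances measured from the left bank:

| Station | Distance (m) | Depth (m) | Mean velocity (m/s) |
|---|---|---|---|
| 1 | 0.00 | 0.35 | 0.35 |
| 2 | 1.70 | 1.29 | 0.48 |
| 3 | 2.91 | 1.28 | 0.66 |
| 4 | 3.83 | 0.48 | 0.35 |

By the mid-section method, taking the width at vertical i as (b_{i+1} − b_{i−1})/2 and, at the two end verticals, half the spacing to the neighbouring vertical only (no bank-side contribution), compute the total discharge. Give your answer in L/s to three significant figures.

w_1 = (1.70 − 0.00)/2 = 0.85 m; q_1 = 0.35 × 0.35 × 0.85 = 0.1041 m³/s
w_2 = (2.91 − 0.00)/2 = 1.455 m; q_2 = 0.48 × 1.29 × 1.455 = 0.9009 m³/s
w_3 = (3.83 − 1.70)/2 = 1.065 m; q_3 = 0.66 × 1.28 × 1.065 = 0.8997 m³/s
w_4 = (3.83 − 2.91)/2 = 0.46 m; q_4 = 0.35 × 0.48 × 0.46 = 0.07728 m³/s
Q = Σ qᵢ = 1.982 m³/s
= 1.982 × 1000 = 1982 L/s

1980 L/s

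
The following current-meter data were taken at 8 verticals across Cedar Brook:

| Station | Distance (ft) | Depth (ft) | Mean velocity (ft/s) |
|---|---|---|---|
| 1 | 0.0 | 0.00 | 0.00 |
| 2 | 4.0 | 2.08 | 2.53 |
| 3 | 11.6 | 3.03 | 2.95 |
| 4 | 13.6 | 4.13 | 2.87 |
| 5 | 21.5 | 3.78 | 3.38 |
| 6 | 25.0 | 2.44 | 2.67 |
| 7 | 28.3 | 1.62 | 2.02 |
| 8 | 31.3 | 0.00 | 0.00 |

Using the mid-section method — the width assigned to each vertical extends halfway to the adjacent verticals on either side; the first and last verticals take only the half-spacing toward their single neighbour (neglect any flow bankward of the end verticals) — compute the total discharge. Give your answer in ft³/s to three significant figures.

w_2 = (11.6 − 0.0)/2 = 5.8 ft; q_2 = 2.53 × 2.08 × 5.8 = 30.52 ft³/s
w_3 = (13.6 − 4.0)/2 = 4.8 ft; q_3 = 2.95 × 3.03 × 4.8 = 42.90 ft³/s
w_4 = (21.5 − 11.6)/2 = 4.95 ft; q_4 = 2.87 × 4.13 × 4.95 = 58.67 ft³/s
w_5 = (25.0 − 13.6)/2 = 5.7 ft; q_5 = 3.38 × 3.78 × 5.7 = 72.83 ft³/s
w_6 = (28.3 − 21.5)/2 = 3.4 ft; q_6 = 2.67 × 2.44 × 3.4 = 22.15 ft³/s
w_7 = (31.3 − 25.0)/2 = 3.15 ft; q_7 = 2.02 × 1.62 × 3.15 = 10.31 ft³/s
Stations 1, 8 contribute zero (depth or velocity is 0).
Q = Σ qᵢ = 237.4 ft³/s

237 ft³/s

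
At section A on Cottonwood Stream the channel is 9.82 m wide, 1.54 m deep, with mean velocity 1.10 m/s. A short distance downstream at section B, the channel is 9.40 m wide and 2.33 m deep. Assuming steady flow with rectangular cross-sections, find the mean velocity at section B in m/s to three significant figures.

Q = A₁V₁ = (9.82×1.54) × 1.10 = 16.64 m³/s
A₂ = 9.40 × 2.33 = 21.90 m²
V₂ = Q/A₂ = 16.64/21.90 = 0.7595 m/s

0.760 m/s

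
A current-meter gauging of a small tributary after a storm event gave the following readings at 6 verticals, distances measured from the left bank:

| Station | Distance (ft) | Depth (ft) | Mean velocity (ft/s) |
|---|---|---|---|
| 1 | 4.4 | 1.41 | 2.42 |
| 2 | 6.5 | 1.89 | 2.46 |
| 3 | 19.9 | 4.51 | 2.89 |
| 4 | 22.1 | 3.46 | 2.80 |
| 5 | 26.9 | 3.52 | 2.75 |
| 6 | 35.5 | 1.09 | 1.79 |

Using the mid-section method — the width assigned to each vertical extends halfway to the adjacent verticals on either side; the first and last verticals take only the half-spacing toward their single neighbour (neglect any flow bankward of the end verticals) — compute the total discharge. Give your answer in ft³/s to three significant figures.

248 ft³/s

w_1 = (6.5 − 4.4)/2 = 1.05 ft; q_1 = 2.42 × 1.41 × 1.05 = 3.583 ft³/s
w_2 = (19.9 − 4.4)/2 = 7.75 ft; q_2 = 2.46 × 1.89 × 7.75 = 36.03 ft³/s
w_3 = (22.1 − 6.5)/2 = 7.8 ft; q_3 = 2.89 × 4.51 × 7.8 = 101.7 ft³/s
w_4 = (26.9 − 19.9)/2 = 3.5 ft; q_4 = 2.80 × 3.46 × 3.5 = 33.91 ft³/s
w_5 = (35.5 − 22.1)/2 = 6.7 ft; q_5 = 2.75 × 3.52 × 6.7 = 64.86 ft³/s
w_6 = (35.5 − 26.9)/2 = 4.3 ft; q_6 = 1.79 × 1.09 × 4.3 = 8.390 ft³/s
Q = Σ qᵢ = 248.4 ft³/s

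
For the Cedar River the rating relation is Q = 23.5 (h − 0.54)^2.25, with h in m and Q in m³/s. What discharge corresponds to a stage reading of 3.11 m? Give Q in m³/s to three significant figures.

197 m³/s

Q = 23.5 × (3.11 − 0.54)^2.25 = 23.5 × 2.57^2.25 = 196.5 m³/s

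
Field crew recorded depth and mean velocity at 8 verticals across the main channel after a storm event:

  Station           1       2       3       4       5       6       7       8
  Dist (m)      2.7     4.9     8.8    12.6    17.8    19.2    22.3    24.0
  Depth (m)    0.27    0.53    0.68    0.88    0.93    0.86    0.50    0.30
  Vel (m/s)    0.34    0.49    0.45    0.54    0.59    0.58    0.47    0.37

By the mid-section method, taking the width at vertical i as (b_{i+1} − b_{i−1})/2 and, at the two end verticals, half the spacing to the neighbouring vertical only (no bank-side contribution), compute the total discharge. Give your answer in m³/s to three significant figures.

7.80 m³/s

w_1 = (4.9 − 2.7)/2 = 1.1 m; q_1 = 0.34 × 0.27 × 1.1 = 0.1010 m³/s
w_2 = (8.8 − 2.7)/2 = 3.05 m; q_2 = 0.49 × 0.53 × 3.05 = 0.7921 m³/s
w_3 = (12.6 − 4.9)/2 = 3.85 m; q_3 = 0.45 × 0.68 × 3.85 = 1.178 m³/s
w_4 = (17.8 − 8.8)/2 = 4.5 m; q_4 = 0.54 × 0.88 × 4.5 = 2.138 m³/s
w_5 = (19.2 − 12.6)/2 = 3.3 m; q_5 = 0.59 × 0.93 × 3.3 = 1.811 m³/s
w_6 = (22.3 − 17.8)/2 = 2.25 m; q_6 = 0.58 × 0.86 × 2.25 = 1.122 m³/s
w_7 = (24.0 − 19.2)/2 = 2.4 m; q_7 = 0.47 × 0.50 × 2.4 = 0.5640 m³/s
w_8 = (24.0 − 22.3)/2 = 0.85 m; q_8 = 0.37 × 0.30 × 0.85 = 0.09435 m³/s
Q = Σ qᵢ = 7.801 m³/s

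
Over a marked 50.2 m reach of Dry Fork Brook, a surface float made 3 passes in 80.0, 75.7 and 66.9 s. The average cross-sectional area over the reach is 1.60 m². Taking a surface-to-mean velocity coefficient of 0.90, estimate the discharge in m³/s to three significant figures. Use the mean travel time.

t̄ = (80.0 + 75.7 + 66.9) / 3 = 74.2 s
v_surface = L / t̄ = 50.2 / 74.2 = 0.6765 m/s
v_mean = 0.90 × 0.6765 = 0.6089 m/s
Q = A × v_mean = 1.60 × 0.6089 = 0.9742 m³/s

0.974 m³/s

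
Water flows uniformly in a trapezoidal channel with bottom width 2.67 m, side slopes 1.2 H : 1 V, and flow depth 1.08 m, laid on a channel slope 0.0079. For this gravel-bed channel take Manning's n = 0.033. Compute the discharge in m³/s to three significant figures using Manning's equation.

9.17 m³/s

A = (b + z·y)·y = (2.67 + 1.2×1.08)×1.08 = 4.283 m²
P = b + 2y√(1+z²) = 2.67 + 2×1.08×√(1+1.2²) = 6.044 m
R = A/P = 4.283/6.044 = 0.7087 m
Q = (1/n)·A·R^(2/3)·S^(1/2) = (1/0.033) × 4.283 × 0.7087^(2/3) × 0.0079^(1/2) = 9.170 m³/s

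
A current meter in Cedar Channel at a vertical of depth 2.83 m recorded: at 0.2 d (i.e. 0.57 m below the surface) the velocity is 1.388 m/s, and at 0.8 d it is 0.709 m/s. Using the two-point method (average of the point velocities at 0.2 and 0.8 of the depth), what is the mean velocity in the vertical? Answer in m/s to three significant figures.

v̄ = (1.388 + 0.709) / 2 = 1.049 m/s

1.05 m/s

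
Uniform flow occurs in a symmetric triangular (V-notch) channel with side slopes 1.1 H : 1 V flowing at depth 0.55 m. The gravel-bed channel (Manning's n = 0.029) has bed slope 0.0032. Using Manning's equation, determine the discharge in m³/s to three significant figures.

0.225 m³/s

A = z·y² = 1.1×0.55² = 0.3328 m²
P = 2y√(1+z²) = 2×0.55×√(1+1.1²) = 1.635 m
R = A/P = 0.3328/1.635 = 0.2035 m
Q = (1/n)·A·R^(2/3)·S^(1/2) = (1/0.029) × 0.3328 × 0.2035^(2/3) × 0.0032^(1/2) = 0.2246 m³/s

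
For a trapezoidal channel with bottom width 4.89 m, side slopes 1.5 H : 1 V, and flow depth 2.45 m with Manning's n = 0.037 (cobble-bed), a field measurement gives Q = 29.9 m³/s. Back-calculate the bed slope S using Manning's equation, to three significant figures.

0.00158

A = (b + z·y)·y = (4.89 + 1.5×2.45)×2.45 = 20.98 m²
P = b + 2y√(1+z²) = 4.89 + 2×2.45×√(1+1.5²) = 13.72 m
R = A/P = 20.98/13.72 = 1.529 m
S = (Q·n / (1·A·R^(2/3)))² = (29.9×0.037 / (1×20.98×1.327))² = 0.001578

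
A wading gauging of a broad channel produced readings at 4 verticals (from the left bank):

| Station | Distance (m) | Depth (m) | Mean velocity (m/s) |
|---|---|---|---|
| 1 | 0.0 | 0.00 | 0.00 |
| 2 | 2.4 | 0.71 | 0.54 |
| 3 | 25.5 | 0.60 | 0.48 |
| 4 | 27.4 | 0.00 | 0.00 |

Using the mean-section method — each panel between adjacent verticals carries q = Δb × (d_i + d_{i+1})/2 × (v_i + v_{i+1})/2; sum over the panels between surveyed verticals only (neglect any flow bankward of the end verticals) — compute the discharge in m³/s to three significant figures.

8.08 m³/s

Panel 1-2: Δb = 2.4 m, d̄ = (0.00+0.71)/2 = 0.355, v̄ = (0.00+0.54)/2 = 0.27 → q = 2.4×0.355×0.27 = 0.2300 m³/s
Panel 2-3: Δb = 23.1 m, d̄ = (0.71+0.60)/2 = 0.655, v̄ = (0.54+0.48)/2 = 0.51 → q = 23.1×0.655×0.51 = 7.717 m³/s
Panel 3-4: Δb = 1.9 m, d̄ = (0.60+0.00)/2 = 0.3, v̄ = (0.48+0.00)/2 = 0.24 → q = 1.9×0.3×0.24 = 0.1368 m³/s
Q = Σ q = 8.083 m³/s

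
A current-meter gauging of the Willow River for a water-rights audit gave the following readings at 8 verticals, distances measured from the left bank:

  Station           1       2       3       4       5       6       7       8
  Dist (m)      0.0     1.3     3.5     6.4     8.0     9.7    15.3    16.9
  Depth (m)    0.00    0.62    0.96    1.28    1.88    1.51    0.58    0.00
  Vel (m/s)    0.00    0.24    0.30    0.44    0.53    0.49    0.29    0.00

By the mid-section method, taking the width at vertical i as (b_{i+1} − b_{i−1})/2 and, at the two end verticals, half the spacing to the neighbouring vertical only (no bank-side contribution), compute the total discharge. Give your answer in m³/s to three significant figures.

7.21 m³/s

w_2 = (3.5 − 0.0)/2 = 1.75 m; q_2 = 0.24 × 0.62 × 1.75 = 0.2604 m³/s
w_3 = (6.4 − 1.3)/2 = 2.55 m; q_3 = 0.30 × 0.96 × 2.55 = 0.7344 m³/s
w_4 = (8.0 − 3.5)/2 = 2.25 m; q_4 = 0.44 × 1.28 × 2.25 = 1.267 m³/s
w_5 = (9.7 − 6.4)/2 = 1.65 m; q_5 = 0.53 × 1.88 × 1.65 = 1.644 m³/s
w_6 = (15.3 − 8.0)/2 = 3.65 m; q_6 = 0.49 × 1.51 × 3.65 = 2.701 m³/s
w_7 = (16.9 − 9.7)/2 = 3.6 m; q_7 = 0.29 × 0.58 × 3.6 = 0.6055 m³/s
Stations 1, 8 contribute zero (depth or velocity is 0).
Q = Σ qᵢ = 7.212 m³/s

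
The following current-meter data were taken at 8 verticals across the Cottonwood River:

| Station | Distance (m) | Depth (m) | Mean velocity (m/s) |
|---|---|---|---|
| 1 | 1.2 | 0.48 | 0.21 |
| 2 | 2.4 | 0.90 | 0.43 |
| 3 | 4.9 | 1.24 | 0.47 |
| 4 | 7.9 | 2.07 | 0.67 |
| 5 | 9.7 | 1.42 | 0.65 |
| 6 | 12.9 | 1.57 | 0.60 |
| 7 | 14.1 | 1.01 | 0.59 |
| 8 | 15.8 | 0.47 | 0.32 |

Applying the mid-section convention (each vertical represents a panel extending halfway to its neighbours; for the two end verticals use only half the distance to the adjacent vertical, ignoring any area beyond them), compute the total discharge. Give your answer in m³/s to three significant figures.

w_1 = (2.4 − 1.2)/2 = 0.6 m; q_1 = 0.21 × 0.48 × 0.6 = 0.06048 m³/s
w_2 = (4.9 − 1.2)/2 = 1.85 m; q_2 = 0.43 × 0.90 × 1.85 = 0.7160 m³/s
w_3 = (7.9 − 2.4)/2 = 2.75 m; q_3 = 0.47 × 1.24 × 2.75 = 1.603 m³/s
w_4 = (9.7 − 4.9)/2 = 2.4 m; q_4 = 0.67 × 2.07 × 2.4 = 3.329 m³/s
w_5 = (12.9 − 7.9)/2 = 2.5 m; q_5 = 0.65 × 1.42 × 2.5 = 2.308 m³/s
w_6 = (14.1 − 9.7)/2 = 2.2 m; q_6 = 0.60 × 1.57 × 2.2 = 2.072 m³/s
w_7 = (15.8 − 12.9)/2 = 1.45 m; q_7 = 0.59 × 1.01 × 1.45 = 0.8641 m³/s
w_8 = (15.8 − 14.1)/2 = 0.85 m; q_8 = 0.32 × 0.47 × 0.85 = 0.1278 m³/s
Q = Σ qᵢ = 11.08 m³/s

11.1 m³/s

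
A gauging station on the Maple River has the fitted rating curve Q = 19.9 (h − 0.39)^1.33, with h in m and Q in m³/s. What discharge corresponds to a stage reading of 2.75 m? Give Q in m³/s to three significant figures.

Q = 19.9 × (2.75 − 0.39)^1.33 = 19.9 × 2.36^1.33 = 62.35 m³/s

62.3 m³/s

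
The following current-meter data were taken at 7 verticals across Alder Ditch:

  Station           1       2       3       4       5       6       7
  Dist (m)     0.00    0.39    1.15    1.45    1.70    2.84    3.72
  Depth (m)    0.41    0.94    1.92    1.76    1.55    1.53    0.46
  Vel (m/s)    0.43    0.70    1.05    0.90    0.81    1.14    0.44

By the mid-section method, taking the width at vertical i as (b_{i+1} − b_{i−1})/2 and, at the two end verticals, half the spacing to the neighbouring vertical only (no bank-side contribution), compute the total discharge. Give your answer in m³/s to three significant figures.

4.64 m³/s

w_1 = (0.39 − 0.00)/2 = 0.195 m; q_1 = 0.43 × 0.41 × 0.195 = 0.03438 m³/s
w_2 = (1.15 − 0.00)/2 = 0.575 m; q_2 = 0.70 × 0.94 × 0.575 = 0.3784 m³/s
w_3 = (1.45 − 0.39)/2 = 0.53 m; q_3 = 1.05 × 1.92 × 0.53 = 1.068 m³/s
w_4 = (1.70 − 1.15)/2 = 0.275 m; q_4 = 0.90 × 1.76 × 0.275 = 0.4356 m³/s
w_5 = (2.84 − 1.45)/2 = 0.695 m; q_5 = 0.81 × 1.55 × 0.695 = 0.8726 m³/s
w_6 = (3.72 − 1.70)/2 = 1.01 m; q_6 = 1.14 × 1.53 × 1.01 = 1.762 m³/s
w_7 = (3.72 − 2.84)/2 = 0.44 m; q_7 = 0.44 × 0.46 × 0.44 = 0.08906 m³/s
Q = Σ qᵢ = 4.640 m³/s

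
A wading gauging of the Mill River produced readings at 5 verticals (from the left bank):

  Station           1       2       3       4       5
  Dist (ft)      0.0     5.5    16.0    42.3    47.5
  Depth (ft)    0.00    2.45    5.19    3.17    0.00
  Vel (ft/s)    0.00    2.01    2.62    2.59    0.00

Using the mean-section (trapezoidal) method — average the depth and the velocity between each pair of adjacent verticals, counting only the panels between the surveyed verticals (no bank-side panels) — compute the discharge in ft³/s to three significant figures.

Panel 1-2: Δb = 5.5 ft, d̄ = (0.00+2.45)/2 = 1.225, v̄ = (0.00+2.01)/2 = 1.005 → q = 5.5×1.225×1.005 = 6.771 ft³/s
Panel 2-3: Δb = 10.5 ft, d̄ = (2.45+5.19)/2 = 3.82, v̄ = (2.01+2.62)/2 = 2.315 → q = 10.5×3.82×2.315 = 92.85 ft³/s
Panel 3-4: Δb = 26.3 ft, d̄ = (5.19+3.17)/2 = 4.18, v̄ = (2.62+2.59)/2 = 2.605 → q = 26.3×4.18×2.605 = 286.4 ft³/s
Panel 4-5: Δb = 5.2 ft, d̄ = (3.17+0.00)/2 = 1.585, v̄ = (2.59+0.00)/2 = 1.295 → q = 5.2×1.585×1.295 = 10.67 ft³/s
Q = Σ q = 396.7 ft³/s

397 ft³/s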